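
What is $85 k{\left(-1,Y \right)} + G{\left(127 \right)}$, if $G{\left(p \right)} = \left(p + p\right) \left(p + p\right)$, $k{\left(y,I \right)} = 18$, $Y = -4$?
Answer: $66046$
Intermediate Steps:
$G{\left(p \right)} = 4 p^{2}$ ($G{\left(p \right)} = 2 p 2 p = 4 p^{2}$)
$85 k{\left(-1,Y \right)} + G{\left(127 \right)} = 85 \cdot 18 + 4 \cdot 127^{2} = 1530 + 4 \cdot 16129 = 1530 + 64516 = 66046$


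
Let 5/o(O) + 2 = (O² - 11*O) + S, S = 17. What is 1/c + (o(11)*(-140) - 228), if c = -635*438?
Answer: -25464347/92710 ≈ -274.67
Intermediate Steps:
o(O) = 5/(15 + O² - 11*O) (o(O) = 5/(-2 + ((O² - 11*O) + 17)) = 5/(-2 + (17 + O² - 11*O)) = 5/(15 + O² - 11*O))
c = -278130
1/c + (o(11)*(-140) - 228) = 1/(-278130) + ((5/(15 + 11² - 11*11))*(-140) - 228) = -1/278130 + ((5/(15 + 121 - 121))*(-140) - 228) = -1/278130 + ((5/15)*(-140) - 228) = -1/278130 + ((5*(1/15))*(-140) - 228) = -1/278130 + ((⅓)*(-140) - 228) = -1/278130 + (-140/3 - 228) = -1/278130 - 824/3 = -25464347/92710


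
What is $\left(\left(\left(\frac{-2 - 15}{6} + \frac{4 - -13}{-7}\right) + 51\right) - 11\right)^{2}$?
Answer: $\frac{2128681}{1764} \approx 1206.7$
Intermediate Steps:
$\left(\left(\left(\frac{-2 - 15}{6} + \frac{4 - -13}{-7}\right) + 51\right) - 11\right)^{2} = \left(\left(\left(\left(-17\right) \frac{1}{6} + \left(4 + 13\right) \left(- \frac{1}{7}\right)\right) + 51\right) - 11\right)^{2} = \left(\left(\left(- \frac{17}{6} + 17 \left(- \frac{1}{7}\right)\right) + 51\right) - 11\right)^{2} = \left(\left(\left(- \frac{17}{6} - \frac{17}{7}\right) + 51\right) - 11\right)^{2} = \left(\left(- \frac{221}{42} + 51\right) - 11\right)^{2} = \left(\frac{1921}{42} - 11\right)^{2} = \left(\frac{1459}{42}\right)^{2} = \frac{2128681}{1764}$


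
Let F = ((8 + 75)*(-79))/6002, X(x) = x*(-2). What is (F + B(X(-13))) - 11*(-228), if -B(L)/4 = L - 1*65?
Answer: 15982771/6002 ≈ 2662.9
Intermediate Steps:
X(x) = -2*x
B(L) = 260 - 4*L (B(L) = -4*(L - 1*65) = -4*(L - 65) = -4*(-65 + L) = 260 - 4*L)
F = -6557/6002 (F = (83*(-79))*(1/6002) = -6557*1/6002 = -6557/6002 ≈ -1.0925)
(F + B(X(-13))) - 11*(-228) = (-6557/6002 + (260 - (-8)*(-13))) - 11*(-228) = (-6557/6002 + (260 - 4*26)) + 2508 = (-6557/6002 + (260 - 104)) + 2508 = (-6557/6002 + 156) + 2508 = 929755/6002 + 2508 = 15982771/6002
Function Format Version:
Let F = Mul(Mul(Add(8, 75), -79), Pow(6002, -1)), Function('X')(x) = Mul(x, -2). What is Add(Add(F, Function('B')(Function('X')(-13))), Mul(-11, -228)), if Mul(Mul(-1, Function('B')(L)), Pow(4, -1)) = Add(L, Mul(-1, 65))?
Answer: Rational(15982771, 6002) ≈ 2662.9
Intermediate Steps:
Function('X')(x) = Mul(-2, x)
Function('B')(L) = Add(260, Mul(-4, L)) (Function('B')(L) = Mul(-4, Add(L, Mul(-1, 65))) = Mul(-4, Add(L, -65)) = Mul(-4, Add(-65, L)) = Add(260, Mul(-4, L)))
F = Rational(-6557, 6002) (F = Mul(Mul(83, -79), Rational(1, 6002)) = Mul(-6557, Rational(1, 6002)) = Rational(-6557, 6002) ≈ -1.0925)
Add(Add(F, Function('B')(Function('X')(-13))), Mul(-11, -228)) = Add(Add(Rational(-6557, 6002), Add(260, Mul(-4, Mul(-2, -13)))), Mul(-11, -228)) = Add(Add(Rational(-6557, 6002), Add(260, Mul(-4, 26))), 2508) = Add(Add(Rational(-6557, 6002), Add(260, -104)), 2508) = Add(Add(Rational(-6557, 6002), 156), 2508) = Add(Rational(929755, 6002), 2508) = Rational(15982771, 6002)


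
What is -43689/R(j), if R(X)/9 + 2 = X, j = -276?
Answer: 14563/834 ≈ 17.462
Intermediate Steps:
R(X) = -18 + 9*X
-43689/R(j) = -43689/(-18 + 9*(-276)) = -43689/(-18 - 2484) = -43689/(-2502) = -43689*(-1/2502) = 14563/834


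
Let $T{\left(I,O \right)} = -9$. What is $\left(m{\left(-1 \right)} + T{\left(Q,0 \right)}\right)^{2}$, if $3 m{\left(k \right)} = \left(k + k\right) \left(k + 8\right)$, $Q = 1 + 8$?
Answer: $\frac{1681}{9} \approx 186.78$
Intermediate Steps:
$Q = 9$
$m{\left(k \right)} = \frac{2 k \left(8 + k\right)}{3}$ ($m{\left(k \right)} = \frac{\left(k + k\right) \left(k + 8\right)}{3} = \frac{2 k \left(8 + k\right)}{3}$)
$\left(m{\left(-1 \right)} + T{\left(Q,0 \right)}\right)^{2} = \left(\frac{2}{3} \left(-1\right) \left(8 - 1\right) - 9\right)^{2} = \left(\frac{2}{3} \left(-1\right) 7 - 9\right)^{2} = \left(- \frac{14}{3} - 9\right)^{2} = \left(- \frac{41}{3}\right)^{2} = \frac{1681}{9}$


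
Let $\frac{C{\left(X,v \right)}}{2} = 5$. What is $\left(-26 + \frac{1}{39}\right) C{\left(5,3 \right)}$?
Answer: $- \frac{10130}{39} \approx -259.74$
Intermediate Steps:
$C{\left(X,v \right)} = 10$ ($C{\left(X,v \right)} = 2 \cdot 5 = 10$)
$\left(-26 + \frac{1}{39}\right) C{\left(5,3 \right)} = \left(-26 + \frac{1}{39}\right) 10 = \left(- \frac{1013}{39}\right) 10 = - \frac{10130}{39}$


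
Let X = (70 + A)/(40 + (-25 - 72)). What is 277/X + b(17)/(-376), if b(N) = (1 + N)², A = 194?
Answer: -250925/4136 ≈ -60.669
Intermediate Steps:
X = -88/19 (X = (70 + 194)/(40 + (-25 - 72)) = 264/(40 - 97) = 264/(-57) = 264*(-1/57) = -88/19 ≈ -4.6316)
277/X + b(17)/(-376) = 277/(-88/19) + (1 + 17)²/(-376) = 277*(-19/88) + 18²*(-1/376) = -5263/88 + 324*(-1/376) = -5263/88 - 81/94 = -250925/4136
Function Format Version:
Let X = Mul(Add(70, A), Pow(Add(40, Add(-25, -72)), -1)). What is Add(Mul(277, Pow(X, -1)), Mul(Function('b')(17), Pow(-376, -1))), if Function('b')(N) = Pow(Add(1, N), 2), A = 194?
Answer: Rational(-250925, 4136) ≈ -60.669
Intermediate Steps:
X = Rational(-88, 19) (X = Mul(Add(70, 194), Pow(Add(40, Add(-25, -72)), -1)) = Mul(264, Pow(Add(40, -97), -1)) = Mul(264, Pow(-57, -1)) = Mul(264, Rational(-1, 57)) = Rational(-88, 19) ≈ -4.6316)
Add(Mul(277, Pow(X, -1)), Mul(Function('b')(17), Pow(-376, -1))) = Add(Mul(277, Pow(Rational(-88, 19), -1)), Mul(Pow(Add(1, 17), 2), Pow(-376, -1))) = Add(Mul(277, Rational(-19, 88)), Mul(Pow(18, 2), Rational(-1, 376))) = Add(Rational(-5263, 88), Mul(324, Rational(-1, 376))) = Add(Rational(-5263, 88), Rational(-81, 94)) = Rational(-250925, 4136)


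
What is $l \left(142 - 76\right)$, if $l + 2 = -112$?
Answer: $-7524$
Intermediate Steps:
$l = -114$ ($l = -2 - 112 = -114$)
$l \left(142 - 76\right) = - 114 \left(142 - 76\right) = \left(-114\right) 66 = -7524$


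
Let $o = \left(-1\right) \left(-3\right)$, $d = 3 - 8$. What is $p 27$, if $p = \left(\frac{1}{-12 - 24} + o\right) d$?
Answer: $- \frac{1605}{4} \approx -401.25$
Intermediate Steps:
$d = -5$ ($d = 3 - 8 = -5$)
$o = 3$
$p = - \frac{535}{36}$ ($p = \left(\frac{1}{-12 - 24} + 3\right) \left(-5\right) = \left(\frac{1}{-36} + 3\right) \left(-5\right) = \left(- \frac{1}{36} + 3\right) \left(-5\right) = \frac{107}{36} \left(-5\right) = - \frac{535}{36} \approx -14.861$)
$p 27 = \left(- \frac{535}{36}\right) 27 = - \frac{1605}{4}$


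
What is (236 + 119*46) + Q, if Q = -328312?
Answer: -322602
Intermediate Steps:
(236 + 119*46) + Q = (236 + 119*46) - 328312 = (236 + 5474) - 328312 = 5710 - 328312 = -322602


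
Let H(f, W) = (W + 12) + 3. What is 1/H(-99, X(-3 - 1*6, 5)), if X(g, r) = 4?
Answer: 1/19 ≈ 0.052632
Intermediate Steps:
H(f, W) = 15 + W (H(f, W) = (12 + W) + 3 = 15 + W)
1/H(-99, X(-3 - 1*6, 5)) = 1/(15 + 4) = 1/19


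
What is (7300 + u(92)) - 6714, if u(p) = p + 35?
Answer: 713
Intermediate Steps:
u(p) = 35 + p
(7300 + u(92)) - 6714 = (7300 + (35 + 92)) - 6714 = (7300 + 127) - 6714 = 7427 - 6714 = 713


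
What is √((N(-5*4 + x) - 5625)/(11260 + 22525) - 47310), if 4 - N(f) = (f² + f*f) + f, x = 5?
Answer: I*√54001079306710/33785 ≈ 217.51*I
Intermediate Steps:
N(f) = 4 - f - 2*f² (N(f) = 4 - ((f² + f*f) + f) = 4 - ((f² + f²) + f) = 4 - (2*f² + f) = 4 - (f + 2*f²) = 4 + (-f - 2*f²) = 4 - f - 2*f²)
√((N(-5*4 + x) - 5625)/(11260 + 22525) - 47310) = √(((4 - (-5*4 + 5) - 2*(-5*4 + 5)²) - 5625)/(11260 + 22525) - 47310) = √(((4 - (-20 + 5) - 2*(-20 + 5)²) - 5625)/33785 - 47310) = √(((4 - 1*(-15) - 2*(-15)²) - 5625)*(1/33785) - 47310) = √(((4 + 15 - 2*225) - 5625)*(1/33785) - 47310) = √(((4 + 15 - 450) - 5625)*(1/33785) - 47310) = √((-431 - 5625)*(1/33785) - 47310) = √(-6056*1/33785 - 47310) = √(-6056/33785 - 47310) = √(-1598374406/33785) = I*√54001079306710/33785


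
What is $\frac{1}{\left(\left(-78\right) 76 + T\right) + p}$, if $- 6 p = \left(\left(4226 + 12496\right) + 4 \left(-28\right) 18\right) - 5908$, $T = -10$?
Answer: $- \frac{3}{22213} \approx -0.00013506$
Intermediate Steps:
$p = - \frac{4399}{3}$ ($p = - \frac{\left(\left(4226 + 12496\right) + 4 \left(-28\right) 18\right) - 5908}{6} = - \frac{\left(16722 - 2016\right) - 5908}{6} = - \frac{14706 - 5908}{6} = \left(- \frac{1}{6}\right) 8798 = - \frac{4399}{3} \approx -1466.3$)
$\frac{1}{\left(\left(-78\right) 76 + T\right) + p} = \frac{1}{\left(\left(-78\right) 76 - 10\right) - \frac{4399}{3}} = \frac{1}{\left(-5928 - 10\right) - \frac{4399}{3}} = \frac{1}{-5938 - \frac{4399}{3}} = \frac{1}{- \frac{22213}{3}} = - \frac{3}{22213}$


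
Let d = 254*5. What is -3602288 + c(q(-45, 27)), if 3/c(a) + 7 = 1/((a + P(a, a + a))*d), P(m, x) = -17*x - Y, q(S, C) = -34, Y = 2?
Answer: -11955753941104/3318933 ≈ -3.6023e+6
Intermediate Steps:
d = 1270
P(m, x) = -2 - 17*x (P(m, x) = -17*x - 1*2 = -17*x - 2 = -2 - 17*x)
c(a) = 3/(-7 + 1/(1270*(-2 - 33*a))) (c(a) = 3/(-7 + 1/(a + (-2 - 17*(a + a))*1270)) = 3/(-7 + (1/1270)/(a + (-2 - 34*a))) = 3/(-7 + (1/1270)/(-2 - 33*a)) = 3/(-7 + 1/(1270*(-2 - 33*a))))
-3602288 + c(q(-45, 27)) = -3602288 + 1270*(-2 - 33*(-34))/(5927 + 97790*(-34)) = -3602288 + 1270*(-2 + 1122)/(5927 - 3324860) = -3602288 + 1270*1120/(-3318933) = -3602288 + 1270*(-1/3318933)*1120 = -3602288 - 1422400/3318933 = -11955753941104/3318933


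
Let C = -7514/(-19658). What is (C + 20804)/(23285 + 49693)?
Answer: 68162091/239100254 ≈ 0.28508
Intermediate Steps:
C = 3757/9829 (C = -7514*(-1/19658) = 3757/9829 ≈ 0.38224)
(C + 20804)/(23285 + 49693) = (3757/9829 + 20804)/(23285 + 49693) = (204486273/9829)/72978 = (204486273/9829)*(1/72978) = 68162091/239100254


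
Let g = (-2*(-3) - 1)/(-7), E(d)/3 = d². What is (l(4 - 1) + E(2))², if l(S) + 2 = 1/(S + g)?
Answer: 27889/256 ≈ 108.94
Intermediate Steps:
E(d) = 3*d²
g = -5/7 (g = (6 - 1)*(-⅐) = 5*(-⅐) = -5/7 ≈ -0.71429)
l(S) = -2 + 1/(-5/7 + S) (l(S) = -2 + 1/(S - 5/7) = -2 + 1/(-5/7 + S))
(l(4 - 1) + E(2))² = ((17 - 14*(4 - 1))/(-5 + 7*(4 - 1)) + 3*2²)² = ((17 - 14*3)/(-5 + 7*3) + 3*4)² = ((17 - 42)/(-5 + 21) + 12)² = (-25/16 + 12)² = (167/16)² = 27889/256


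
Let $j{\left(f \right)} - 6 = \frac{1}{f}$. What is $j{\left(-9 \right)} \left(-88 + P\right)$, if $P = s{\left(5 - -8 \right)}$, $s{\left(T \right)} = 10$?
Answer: $- \frac{1378}{3} \approx -459.33$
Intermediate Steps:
$P = 10$
$j{\left(f \right)} = 6 + \frac{1}{f}$
$j{\left(-9 \right)} \left(-88 + P\right) = \left(6 + \frac{1}{-9}\right) \left(-88 + 10\right) = \left(6 - \frac{1}{9}\right) \left(-78\right) = \frac{53}{9} \left(-78\right) = - \frac{1378}{3}$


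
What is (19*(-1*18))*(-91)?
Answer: 31122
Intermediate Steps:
(19*(-1*18))*(-91) = (19*(-18))*(-91) = -342*(-91) = 31122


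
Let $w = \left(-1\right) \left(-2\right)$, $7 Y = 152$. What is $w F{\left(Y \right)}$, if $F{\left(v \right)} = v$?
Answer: $\frac{304}{7} \approx 43.429$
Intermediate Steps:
$Y = \frac{152}{7}$ ($Y = \frac{1}{7} \cdot 152 = \frac{152}{7} \approx 21.714$)
$w = 2$
$w F{\left(Y \right)} = 2 \cdot \frac{152}{7} = \frac{304}{7}$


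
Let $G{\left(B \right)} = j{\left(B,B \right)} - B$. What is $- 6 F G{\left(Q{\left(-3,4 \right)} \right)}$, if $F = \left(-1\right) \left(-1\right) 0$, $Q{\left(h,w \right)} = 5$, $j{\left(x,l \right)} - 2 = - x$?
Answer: $0$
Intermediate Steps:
$j{\left(x,l \right)} = 2 - x$
$F = 0$ ($F = 1 \cdot 0 = 0$)
$G{\left(B \right)} = 2 - 2 B$ ($G{\left(B \right)} = \left(2 - B\right) - B = 2 - 2 B$)
$- 6 F G{\left(Q{\left(-3,4 \right)} \right)} = \left(-6\right) 0 \left(2 - 10\right) = 0 \left(2 - 10\right) = 0 \left(-8\right) = 0$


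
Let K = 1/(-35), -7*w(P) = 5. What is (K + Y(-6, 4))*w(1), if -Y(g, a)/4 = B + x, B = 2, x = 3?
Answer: 701/49 ≈ 14.306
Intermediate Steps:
Y(g, a) = -20 (Y(g, a) = -4*(2 + 3) = -4*5 = -20)
w(P) = -5/7 (w(P) = -⅐*5 = -5/7)
K = -1/35 ≈ -0.028571
(K + Y(-6, 4))*w(1) = (-1/35 - 20)*(-5/7) = -701/35*(-5/7) = 701/49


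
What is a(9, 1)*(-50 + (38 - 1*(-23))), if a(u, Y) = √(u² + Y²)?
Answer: 11*√82 ≈ 99.609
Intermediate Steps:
a(u, Y) = √(Y² + u²)
a(9, 1)*(-50 + (38 - 1*(-23))) = √(1² + 9²)*(-50 + (38 - 1*(-23))) = √(1 + 81)*(-50 + (38 + 23)) = √82*(-50 + 61) = √82*11 = 11*√82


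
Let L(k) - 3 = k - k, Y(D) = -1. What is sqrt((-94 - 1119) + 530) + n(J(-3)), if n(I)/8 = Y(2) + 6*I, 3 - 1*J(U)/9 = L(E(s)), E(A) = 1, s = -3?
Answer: -8 + I*sqrt(683) ≈ -8.0 + 26.134*I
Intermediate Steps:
L(k) = 3 (L(k) = 3 + (k - k) = 3 + 0 = 3)
J(U) = 0 (J(U) = 27 - 9*3 = 27 - 27 = 0)
n(I) = -8 + 48*I (n(I) = 8*(-1 + 6*I) = -8 + 48*I)
sqrt((-94 - 1119) + 530) + n(J(-3)) = sqrt((-94 - 1119) + 530) + (-8 + 48*0) = sqrt(-1213 + 530) + (-8 + 0) = sqrt(-683) - 8 = I*sqrt(683) - 8 = -8 + I*sqrt(683)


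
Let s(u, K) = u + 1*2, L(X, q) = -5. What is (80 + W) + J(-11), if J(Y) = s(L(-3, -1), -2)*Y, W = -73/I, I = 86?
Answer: 9645/86 ≈ 112.15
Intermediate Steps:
s(u, K) = 2 + u (s(u, K) = u + 2 = 2 + u)
W = -73/86 ≈ -0.84884
J(Y) = -3*Y (J(Y) = (2 - 5)*Y = -3*Y)
(80 + W) + J(-11) = (80 - 73/86) - 3*(-11) = 6807/86 + 33 = 9645/86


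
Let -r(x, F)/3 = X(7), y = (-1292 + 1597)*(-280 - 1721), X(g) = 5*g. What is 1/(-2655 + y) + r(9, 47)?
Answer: -64360801/612960 ≈ -105.00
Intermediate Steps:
y = -610305 (y = 305*(-2001) = -610305)
r(x, F) = -105 (r(x, F) = -15*7 = -3*35 = -105)
1/(-2655 + y) + r(9, 47) = 1/(-2655 - 610305) - 105 = 1/(-612960) - 105 = -1/612960 - 105 = -64360801/612960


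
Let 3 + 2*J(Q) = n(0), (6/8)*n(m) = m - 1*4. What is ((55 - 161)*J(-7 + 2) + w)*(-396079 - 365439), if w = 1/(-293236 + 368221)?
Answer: -25220239454768/74985 ≈ -3.3634e+8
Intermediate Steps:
n(m) = -16/3 + 4*m/3 (n(m) = 4*(m - 1*4)/3 = 4*(m - 4)/3 = 4*(-4 + m)/3 = -16/3 + 4*m/3)
J(Q) = -25/6 (J(Q) = -3/2 + (-16/3 + (4/3)*0)/2 = -3/2 + (-16/3 + 0)/2 = -3/2 + (½)*(-16/3) = -3/2 - 8/3 = -25/6)
w = 1/74985 ≈ 1.3336e-5
((55 - 161)*J(-7 + 2) + w)*(-396079 - 365439) = ((55 - 161)*(-25/6) + 1/74985)*(-396079 - 365439) = (-106*(-25/6) + 1/74985)*(-761518) = (1325/3 + 1/74985)*(-761518) = (33118376/74985)*(-761518) = -25220239454768/74985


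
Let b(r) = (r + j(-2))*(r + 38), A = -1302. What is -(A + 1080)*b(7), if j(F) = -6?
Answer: 9990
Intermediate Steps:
b(r) = (-6 + r)*(38 + r) (b(r) = (r - 6)*(r + 38) = (-6 + r)*(38 + r))
-(A + 1080)*b(7) = -(-1302 + 1080)*(-228 + 7**2 + 32*7) = -(-222)*(-228 + 49 + 224) = -(-222)*45 = -1*(-9990) = 9990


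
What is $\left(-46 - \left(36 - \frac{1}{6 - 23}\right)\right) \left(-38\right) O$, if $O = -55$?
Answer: $- \frac{2915550}{17} \approx -1.715 \cdot 10^{5}$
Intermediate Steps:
$\left(-46 - \left(36 - \frac{1}{6 - 23}\right)\right) \left(-38\right) O = \left(-46 - \left(36 - \frac{1}{6 - 23}\right)\right) \left(-38\right) \left(-55\right) = \left(-46 - \left(36 - \frac{1}{-17}\right)\right) \left(-38\right) \left(-55\right) = \left(-46 - \left(36 - - \frac{1}{17}\right)\right) \left(-38\right) \left(-55\right) = \left(-46 - \left(36 + \frac{1}{17}\right)\right) \left(-38\right) \left(-55\right) = \left(-46 - \frac{613}{17}\right) \left(-38\right) \left(-55\right) = \left(- \frac{1395}{17}\right) \left(-38\right) \left(-55\right) = \frac{53010}{17} \left(-55\right) = - \frac{2915550}{17}$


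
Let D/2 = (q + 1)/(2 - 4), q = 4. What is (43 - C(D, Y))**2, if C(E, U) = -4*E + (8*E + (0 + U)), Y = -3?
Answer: 4356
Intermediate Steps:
D = -5 (D = 2*((4 + 1)/(2 - 4)) = 2*(5/(-2)) = 2*(5*(-1/2)) = 2*(-5/2) = -5)
C(E, U) = U + 4*E (C(E, U) = -4*E + (8*E + U) = -4*E + (U + 8*E) = U + 4*E)
(43 - C(D, Y))**2 = (43 - (-3 + 4*(-5)))**2 = (43 - (-3 - 20))**2 = (43 - 1*(-23))**2 = (43 + 23)**2 = 66**2 = 4356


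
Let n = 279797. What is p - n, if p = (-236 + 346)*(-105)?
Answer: -291347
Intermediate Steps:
p = -11550 (p = 110*(-105) = -11550)
p - n = -11550 - 1*279797 = -11550 - 279797 = -291347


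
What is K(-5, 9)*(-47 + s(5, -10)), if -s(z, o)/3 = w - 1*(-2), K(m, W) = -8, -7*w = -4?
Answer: 3064/7 ≈ 437.71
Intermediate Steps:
w = 4/7 (w = -1/7*(-4) = 4/7 ≈ 0.57143)
s(z, o) = -54/7 (s(z, o) = -3*(4/7 - 1*(-2)) = -3*(4/7 + 2) = -3*18/7 = -54/7)
K(-5, 9)*(-47 + s(5, -10)) = -8*(-47 - 54/7) = -8*(-383/7) = 3064/7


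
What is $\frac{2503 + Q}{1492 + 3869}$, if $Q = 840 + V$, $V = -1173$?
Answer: $\frac{2170}{5361} \approx 0.40478$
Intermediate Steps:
$Q = -333$ ($Q = 840 - 1173 = -333$)
$\frac{2503 + Q}{1492 + 3869} = \frac{2503 - 333}{1492 + 3869} = \frac{2170}{5361}$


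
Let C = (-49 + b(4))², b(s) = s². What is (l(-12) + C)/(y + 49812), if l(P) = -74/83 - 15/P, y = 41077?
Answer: 361667/30175148 ≈ 0.011986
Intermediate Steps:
l(P) = -74/83 - 15/P (l(P) = -74*1/83 - 15/P = -74/83 - 15/P)
C = 1089 (C = (-49 + 4²)² = (-49 + 16)² = (-33)² = 1089)
(l(-12) + C)/(y + 49812) = ((-74/83 - 15/(-12)) + 1089)/(41077 + 49812) = ((-74/83 - 15*(-1/12)) + 1089)/90889 = ((-74/83 + 5/4) + 1089)*(1/90889) = (119/332 + 1089)*(1/90889) = (361667/332)*(1/90889) = 361667/30175148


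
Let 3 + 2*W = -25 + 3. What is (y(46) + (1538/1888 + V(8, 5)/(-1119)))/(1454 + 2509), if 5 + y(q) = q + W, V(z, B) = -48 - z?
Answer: 31018951/4186259568 ≈ 0.0074097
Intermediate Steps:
W = -25/2 (W = -3/2 + (-25 + 3)/2 = -3/2 + (½)*(-22) = -3/2 - 11 = -25/2 ≈ -12.500)
y(q) = -35/2 + q (y(q) = -5 + (q - 25/2) = -5 + (-25/2 + q) = -35/2 + q)
(y(46) + (1538/1888 + V(8, 5)/(-1119)))/(1454 + 2509) = ((-35/2 + 46) + (1538/1888 + (-48 - 1*8)/(-1119)))/(1454 + 2509) = (57/2 + (1538*(1/1888) + (-48 - 8)*(-1/1119)))/3963 = (57/2 + (769/944 - 56*(-1/1119)))*(1/3963) = (57/2 + (769/944 + 56/1119))*(1/3963) = (57/2 + 913375/1056336)*(1/3963) = (31018951/1056336)*(1/3963) = 31018951/4186259568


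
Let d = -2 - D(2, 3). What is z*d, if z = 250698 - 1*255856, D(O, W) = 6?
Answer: 41264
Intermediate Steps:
d = -8 (d = -2 - 1*6 = -2 - 6 = -8)
z = -5158 (z = 250698 - 255856 = -5158)
z*d = -5158*(-8) = 41264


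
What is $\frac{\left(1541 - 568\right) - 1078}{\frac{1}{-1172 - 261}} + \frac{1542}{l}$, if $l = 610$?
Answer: $\frac{45892596}{305} \approx 1.5047 \cdot 10^{5}$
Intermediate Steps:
$\frac{\left(1541 - 568\right) - 1078}{\frac{1}{-1172 - 261}} + \frac{1542}{l} = \frac{\left(1541 - 568\right) - 1078}{\frac{1}{-1172 - 261}} + \frac{1542}{610} = \frac{973 - 1078}{\frac{1}{-1433}} + 1542 \cdot \frac{1}{610} = - \frac{105}{- \frac{1}{1433}} + \frac{771}{305} = \left(-105\right) \left(-1433\right) + \frac{771}{305} = 150465 + \frac{771}{305} = \frac{45892596}{305}$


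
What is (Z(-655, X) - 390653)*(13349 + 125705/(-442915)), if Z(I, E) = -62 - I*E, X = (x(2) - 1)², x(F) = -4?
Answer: -442645567494840/88583 ≈ -4.9970e+9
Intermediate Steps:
X = 25 (X = (-4 - 1)² = (-5)² = 25)
Z(I, E) = -62 - E*I
(Z(-655, X) - 390653)*(13349 + 125705/(-442915)) = ((-62 - 1*25*(-655)) - 390653)*(13349 + 125705/(-442915)) = ((-62 + 16375) - 390653)*(13349 + 125705*(-1/442915)) = (16313 - 390653)*(13349 - 25141/88583) = -374340*1182469326/88583 = -442645567494840/88583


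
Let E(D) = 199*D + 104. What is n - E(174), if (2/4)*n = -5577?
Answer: -45884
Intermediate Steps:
n = -11154 (n = 2*(-5577) = -11154)
E(D) = 104 + 199*D
n - E(174) = -11154 - (104 + 199*174) = -11154 - (104 + 34626) = -11154 - 1*34730 = -11154 - 34730 = -45884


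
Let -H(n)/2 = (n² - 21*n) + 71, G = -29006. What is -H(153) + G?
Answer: 11528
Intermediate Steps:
H(n) = -142 - 2*n² + 42*n (H(n) = -2*((n² - 21*n) + 71) = -2*(71 + n² - 21*n) = -142 - 2*n² + 42*n)
-H(153) + G = -(-142 - 2*153² + 42*153) - 29006 = -(-142 - 2*23409 + 6426) - 29006 = -(-142 - 46818 + 6426) - 29006 = -1*(-40534) - 29006 = 40534 - 29006 = 11528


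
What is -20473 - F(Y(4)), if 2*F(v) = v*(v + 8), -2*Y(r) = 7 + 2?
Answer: -163721/8 ≈ -20465.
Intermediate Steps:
Y(r) = -9/2 (Y(r) = -(7 + 2)/2 = -1/2*9 = -9/2)
F(v) = v*(8 + v)/2 (F(v) = (v*(v + 8))/2 = (v*(8 + v))/2 = v*(8 + v)/2)
-20473 - F(Y(4)) = -20473 - (-9)*(8 - 9/2)/(2*2) = -20473 - (-9)*7/(2*2*2) = -20473 - 1*(-63/8) = -20473 + 63/8 = -163721/8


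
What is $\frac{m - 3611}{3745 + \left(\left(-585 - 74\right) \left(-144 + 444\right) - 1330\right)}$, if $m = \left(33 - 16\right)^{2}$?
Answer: $\frac{3322}{195285} \approx 0.017011$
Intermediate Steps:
$m = 289$ ($m = 17^{2} = 289$)
$\frac{m - 3611}{3745 + \left(\left(-585 - 74\right) \left(-144 + 444\right) - 1330\right)} = \frac{289 - 3611}{3745 + \left(\left(-585 - 74\right) \left(-144 + 444\right) - 1330\right)} = - \frac{3322}{3745 - 199030} = - \frac{3322}{-195285} = \left(-3322\right) \left(- \frac{1}{195285}\right) = \frac{3322}{195285}$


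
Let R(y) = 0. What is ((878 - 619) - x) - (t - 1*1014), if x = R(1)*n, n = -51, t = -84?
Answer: 1357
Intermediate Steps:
x = 0 (x = 0*(-51) = 0)
((878 - 619) - x) - (t - 1*1014) = ((878 - 619) - 1*0) - (-84 - 1*1014) = (259 + 0) - (-84 - 1014) = 259 - 1*(-1098) = 259 + 1098 = 1357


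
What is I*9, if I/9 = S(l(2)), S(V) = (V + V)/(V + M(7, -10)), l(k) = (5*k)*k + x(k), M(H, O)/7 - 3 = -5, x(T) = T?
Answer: 891/2 ≈ 445.50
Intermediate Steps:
M(H, O) = -14 (M(H, O) = 21 + 7*(-5) = 21 - 35 = -14)
l(k) = k + 5*k² (l(k) = (5*k)*k + k = 5*k² + k = k + 5*k²)
S(V) = 2*V/(-14 + V) (S(V) = (V + V)/(V - 14) = (2*V)/(-14 + V) = 2*V/(-14 + V))
I = 99/2 (I = 9*(2*(2*(1 + 5*2))/(-14 + 2*(1 + 5*2))) = 9*(2*(2*(1 + 10))/(-14 + 2*(1 + 10))) = 9*(2*(2*11)/(-14 + 2*11)) = 9*(2*22/(-14 + 22)) = 9*(2*22/8) = 9*(2*22*(⅛)) = 9*(11/2) = 99/2 ≈ 49.500)
I*9 = (99/2)*9 = 891/2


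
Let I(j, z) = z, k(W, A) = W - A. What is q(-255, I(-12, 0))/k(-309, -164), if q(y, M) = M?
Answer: 0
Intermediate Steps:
q(-255, I(-12, 0))/k(-309, -164) = 0/(-309 - 1*(-164)) = 0/(-309 + 164) = 0/(-145) = 0*(-1/145) = 0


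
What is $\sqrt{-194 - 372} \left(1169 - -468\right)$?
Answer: $1637 i \sqrt{566} \approx 38945.0 i$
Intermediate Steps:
$\sqrt{-194 - 372} \left(1169 - -468\right) = \sqrt{-566} \left(1169 + 468\right) = i \sqrt{566} \cdot 1637 = 1637 i \sqrt{566}$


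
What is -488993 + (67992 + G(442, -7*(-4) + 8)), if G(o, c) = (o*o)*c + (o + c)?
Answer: 6612581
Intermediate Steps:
G(o, c) = c + o + c*o² (G(o, c) = o²*c + (c + o) = c*o² + (c + o) = c + o + c*o²)
-488993 + (67992 + G(442, -7*(-4) + 8)) = -488993 + (67992 + ((-7*(-4) + 8) + 442 + (-7*(-4) + 8)*442²)) = -488993 + (67992 + ((28 + 8) + 442 + (28 + 8)*195364)) = -488993 + (67992 + (36 + 442 + 36*195364)) = -488993 + (67992 + (36 + 442 + 7033104)) = -488993 + (67992 + 7033582) = -488993 + 7101574 = 6612581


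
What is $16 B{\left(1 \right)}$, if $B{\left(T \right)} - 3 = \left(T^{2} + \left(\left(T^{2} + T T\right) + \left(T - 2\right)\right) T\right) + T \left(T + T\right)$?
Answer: $112$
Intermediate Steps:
$B{\left(T \right)} = 3 + 3 T^{2} + T \left(-2 + T + 2 T^{2}\right)$ ($B{\left(T \right)} = 3 + \left(\left(T^{2} + \left(\left(T^{2} + T T\right) + \left(T - 2\right)\right) T\right) + T \left(T + T\right)\right) = 3 + \left(\left(T^{2} + \left(\left(T^{2} + T^{2}\right) + \left(-2 + T\right)\right) T\right) + T 2 T\right) = 3 + \left(\left(T^{2} + \left(2 T^{2} + \left(-2 + T\right)\right) T\right) + 2 T^{2}\right) = 3 + \left(\left(T^{2} + \left(-2 + T + 2 T^{2}\right) T\right) + 2 T^{2}\right) = 3 + \left(\left(T^{2} + T \left(-2 + T + 2 T^{2}\right)\right) + 2 T^{2}\right) = 3 + \left(3 T^{2} + T \left(-2 + T + 2 T^{2}\right)\right) = 3 + 3 T^{2} + T \left(-2 + T + 2 T^{2}\right)$)
$16 B{\left(1 \right)} = 16 \left(3 - 2 + 2 \cdot 1^{3} + 4 \cdot 1^{2}\right) = 16 \left(3 - 2 + 2 \cdot 1 + 4 \cdot 1\right) = 16 \left(3 - 2 + 2 + 4\right) = 16 \cdot 7 = 112$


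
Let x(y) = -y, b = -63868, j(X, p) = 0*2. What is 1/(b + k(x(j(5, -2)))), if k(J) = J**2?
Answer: -1/63868 ≈ -1.5657e-5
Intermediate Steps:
j(X, p) = 0
1/(b + k(x(j(5, -2)))) = 1/(-63868 + (-1*0)**2) = 1/(-63868 + 0**2) = 1/(-63868 + 0) = 1/(-63868) = -1/63868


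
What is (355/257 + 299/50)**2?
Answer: 8947835649/165122500 ≈ 54.189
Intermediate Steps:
(355/257 + 299/50)**2 = (94593/12850)**2 = 8947835649/165122500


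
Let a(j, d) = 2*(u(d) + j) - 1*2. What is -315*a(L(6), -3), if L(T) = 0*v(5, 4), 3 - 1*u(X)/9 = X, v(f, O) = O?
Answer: -33390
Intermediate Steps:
u(X) = 27 - 9*X
L(T) = 0 (L(T) = 0*4 = 0)
a(j, d) = 52 - 18*d + 2*j (a(j, d) = 2*((27 - 9*d) + j) - 1*2 = 2*(27 + j - 9*d) - 2 = (54 - 18*d + 2*j) - 2 = 52 - 18*d + 2*j)
-315*a(L(6), -3) = -315*(52 - 18*(-3) + 2*0) = -315*(52 + 54 + 0) = -315*106 = -33390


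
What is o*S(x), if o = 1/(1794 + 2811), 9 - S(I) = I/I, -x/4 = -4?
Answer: 8/4605 ≈ 0.0017372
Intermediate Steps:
x = 16 (x = -4*(-4) = 16)
S(I) = 8 (S(I) = 9 - I/I = 9 - 1*1 = 9 - 1 = 8)
o = 1/4605 ≈ 0.00021716
o*S(x) = (1/4605)*8 = 8/4605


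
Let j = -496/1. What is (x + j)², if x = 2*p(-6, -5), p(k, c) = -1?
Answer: 248004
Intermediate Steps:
x = -2 (x = 2*(-1) = -2)
j = -496 (j = -496*1 = -496)
(x + j)² = (-2 - 496)² = (-498)² = 248004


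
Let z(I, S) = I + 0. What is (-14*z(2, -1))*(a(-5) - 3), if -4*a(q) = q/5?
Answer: 77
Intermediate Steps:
z(I, S) = I
a(q) = -q/20 (a(q) = -q/(4*5) = -q/20)
(-14*z(2, -1))*(a(-5) - 3) = (-14*2)*(-1/20*(-5) - 3) = -28*(¼ - 3) = -28*(-11/4) = 77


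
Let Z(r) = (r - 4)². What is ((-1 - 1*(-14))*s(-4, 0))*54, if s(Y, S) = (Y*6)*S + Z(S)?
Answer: 11232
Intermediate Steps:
Z(r) = (-4 + r)²
s(Y, S) = (-4 + S)² + 6*S*Y (s(Y, S) = (Y*6)*S + (-4 + S)² = (6*Y)*S + (-4 + S)² = 6*S*Y + (-4 + S)² = (-4 + S)² + 6*S*Y)
((-1 - 1*(-14))*s(-4, 0))*54 = ((-1 - 1*(-14))*((-4 + 0)² + 6*0*(-4)))*54 = ((-1 + 14)*((-4)² + 0))*54 = (13*(16 + 0))*54 = (13*16)*54 = 208*54 = 11232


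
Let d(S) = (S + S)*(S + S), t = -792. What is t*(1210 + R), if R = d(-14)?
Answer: -1579248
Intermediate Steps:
d(S) = 4*S**2 (d(S) = (2*S)*(2*S) = 4*S**2)
R = 784 (R = 4*(-14)**2 = 4*196 = 784)
t*(1210 + R) = -792*(1210 + 784) = -792*1994 = -1579248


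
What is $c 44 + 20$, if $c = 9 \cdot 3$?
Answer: $1208$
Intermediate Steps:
$c = 27$
$c 44 + 20 = 27 \cdot 44 + 20 = 1188 + 20 = 1208$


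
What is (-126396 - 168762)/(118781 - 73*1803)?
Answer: 147579/6419 ≈ 22.991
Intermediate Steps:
(-126396 - 168762)/(118781 - 73*1803) = -295158/(118781 - 131619) = -295158/(-12838) = -295158*(-1/12838) = 147579/6419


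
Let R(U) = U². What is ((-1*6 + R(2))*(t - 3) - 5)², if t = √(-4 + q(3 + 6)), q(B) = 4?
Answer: 1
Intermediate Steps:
t = 0 (t = √(-4 + 4) = √0 = 0)
((-1*6 + R(2))*(t - 3) - 5)² = ((-1*6 + 2²)*(0 - 3) - 5)² = ((-6 + 4)*(-3) - 5)² = (-2*(-3) - 5)² = (6 - 5)² = 1² = 1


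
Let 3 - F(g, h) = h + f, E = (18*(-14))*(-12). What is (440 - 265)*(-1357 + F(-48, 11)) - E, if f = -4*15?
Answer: -231399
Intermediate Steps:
f = -60
E = 3024 (E = -252*(-12) = 3024)
F(g, h) = 63 - h (F(g, h) = 3 - (h - 60) = 3 - (-60 + h) = 3 + (60 - h) = 63 - h)
(440 - 265)*(-1357 + F(-48, 11)) - E = (440 - 265)*(-1357 + (63 - 1*11)) - 1*3024 = 175*(-1357 + (63 - 11)) - 3024 = 175*(-1357 + 52) - 3024 = 175*(-1305) - 3024 = -228375 - 3024 = -231399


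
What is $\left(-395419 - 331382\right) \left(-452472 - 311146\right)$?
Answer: $554998326018$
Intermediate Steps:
$\left(-395419 - 331382\right) \left(-452472 - 311146\right) = \left(-726801\right) \left(-763618\right) = 554998326018$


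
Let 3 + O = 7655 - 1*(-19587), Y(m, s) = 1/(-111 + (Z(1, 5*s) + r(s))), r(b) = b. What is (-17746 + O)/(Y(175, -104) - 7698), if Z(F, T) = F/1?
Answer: -2031502/1647373 ≈ -1.2332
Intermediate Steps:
Z(F, T) = F (Z(F, T) = F*1 = F)
Y(m, s) = 1/(-110 + s) (Y(m, s) = 1/(-111 + (1 + s)) = 1/(-110 + s))
O = 27239 (O = -3 + (7655 - 1*(-19587)) = -3 + (7655 + 19587) = -3 + 27242 = 27239)
(-17746 + O)/(Y(175, -104) - 7698) = (-17746 + 27239)/(1/(-110 - 104) - 7698) = 9493/(1/(-214) - 7698) = 9493/(-1/214 - 7698) = 9493/(-1647373/214) = 9493*(-214/1647373) = -2031502/1647373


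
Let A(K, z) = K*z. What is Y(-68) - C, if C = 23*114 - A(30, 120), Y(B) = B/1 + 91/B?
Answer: 61789/68 ≈ 908.66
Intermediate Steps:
Y(B) = B + 91/B (Y(B) = B*1 + 91/B = B + 91/B)
C = -978 (C = 23*114 - 30*120 = 2622 - 1*3600 = 2622 - 3600 = -978)
Y(-68) - C = (-68 + 91/(-68)) - 1*(-978) = (-68 + 91*(-1/68)) + 978 = (-68 - 91/68) + 978 = -4715/68 + 978 = 61789/68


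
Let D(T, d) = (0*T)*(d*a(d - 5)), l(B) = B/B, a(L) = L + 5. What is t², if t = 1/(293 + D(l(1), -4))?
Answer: 1/85849 ≈ 1.1648e-5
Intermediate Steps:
a(L) = 5 + L
l(B) = 1
D(T, d) = 0 (D(T, d) = (0*T)*(d*(5 + (d - 5))) = 0*(d*(5 + (-5 + d))) = 0*(d*d) = 0*d² = 0)
t = 1/293 (t = 1/(293 + 0) = 1/293 ≈ 0.0034130)
t² = (1/293)² = 1/85849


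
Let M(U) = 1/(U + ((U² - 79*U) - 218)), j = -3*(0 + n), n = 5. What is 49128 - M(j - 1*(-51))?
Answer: 84991441/1730 ≈ 49128.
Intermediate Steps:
j = -15 (j = -3*(0 + 5) = -3*5 = -15)
M(U) = 1/(-218 + U² - 78*U) (M(U) = 1/(U + (-218 + U² - 79*U)) = 1/(-218 + U² - 78*U))
49128 - M(j - 1*(-51)) = 49128 - 1/(-218 + (-15 - 1*(-51))² - 78*(-15 - 1*(-51))) = 49128 - 1/(-218 + (-15 + 51)² - 78*(-15 + 51)) = 49128 - 1/(-218 + 36² - 78*36) = 49128 - 1/(-218 + 1296 - 2808) = 49128 - 1/(-1730) = 49128 - 1*(-1/1730) = 49128 + 1/1730 = 84991441/1730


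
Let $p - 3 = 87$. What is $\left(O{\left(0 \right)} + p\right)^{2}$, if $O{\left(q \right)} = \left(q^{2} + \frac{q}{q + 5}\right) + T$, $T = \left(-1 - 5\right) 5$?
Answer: $3600$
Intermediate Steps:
$T = -30$ ($T = \left(-6\right) 5 = -30$)
$p = 90$ ($p = 3 + 87 = 90$)
$O{\left(q \right)} = -30 + q^{2} + \frac{q}{5 + q}$ ($O{\left(q \right)} = \left(q^{2} + \frac{q}{q + 5}\right) - 30 = \left(q^{2} + \frac{q}{5 + q}\right) - 30 = -30 + q^{2} + \frac{q}{5 + q}$)
$\left(O{\left(0 \right)} + p\right)^{2} = \left(\frac{-150 + 0^{3} - 0 + 5 \cdot 0^{2}}{5 + 0} + 90\right)^{2} = \left(\frac{-150 + 0 + 0 + 5 \cdot 0}{5} + 90\right)^{2} = \left(\frac{-150 + 0 + 0 + 0}{5} + 90\right)^{2} = \left(\frac{1}{5} \left(-150\right) + 90\right)^{2} = \left(-30 + 90\right)^{2} = 60^{2} = 3600$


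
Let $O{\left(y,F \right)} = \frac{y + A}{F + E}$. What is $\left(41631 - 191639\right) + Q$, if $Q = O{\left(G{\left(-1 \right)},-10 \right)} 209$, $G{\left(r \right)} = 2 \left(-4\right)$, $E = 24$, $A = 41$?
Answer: $- \frac{2093215}{14} \approx -1.4952 \cdot 10^{5}$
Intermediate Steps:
$G{\left(r \right)} = -8$
$O{\left(y,F \right)} = \frac{41 + y}{24 + F}$ ($O{\left(y,F \right)} = \frac{y + 41}{F + 24} = \frac{41 + y}{24 + F}$)
$Q = \frac{6897}{14}$ ($Q = \frac{41 - 8}{24 - 10} \cdot 209 = \frac{1}{14} \cdot 33 \cdot 209 = \frac{33}{14} \cdot 209 = \frac{6897}{14} \approx 492.64$)
$\left(41631 - 191639\right) + Q = \left(41631 - 191639\right) + \frac{6897}{14} = -150008 + \frac{6897}{14} = - \frac{2093215}{14}$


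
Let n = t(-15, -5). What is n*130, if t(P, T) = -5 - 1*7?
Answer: -1560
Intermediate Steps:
t(P, T) = -12 (t(P, T) = -5 - 7 = -12)
n = -12
n*130 = -12*130 = -1560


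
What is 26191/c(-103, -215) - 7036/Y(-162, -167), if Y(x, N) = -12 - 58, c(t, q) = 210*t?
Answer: 2147933/21630 ≈ 99.303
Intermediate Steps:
Y(x, N) = -70
26191/c(-103, -215) - 7036/Y(-162, -167) = 26191/((210*(-103))) - 7036/(-70) = 26191/(-21630) - 7036*(-1/70) = 26191*(-1/21630) + 3518/35 = -26191/21630 + 3518/35 = 2147933/21630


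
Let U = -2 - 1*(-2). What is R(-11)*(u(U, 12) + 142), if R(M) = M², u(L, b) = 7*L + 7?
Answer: 18029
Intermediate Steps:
U = 0 (U = -2 + 2 = 0)
u(L, b) = 7 + 7*L
R(-11)*(u(U, 12) + 142) = (-11)²*((7 + 7*0) + 142) = 121*((7 + 0) + 142) = 121*(7 + 142) = 121*149 = 18029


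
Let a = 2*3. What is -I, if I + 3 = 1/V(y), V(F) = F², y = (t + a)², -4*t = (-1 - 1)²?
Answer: 1874/625 ≈ 2.9984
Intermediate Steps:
a = 6
t = -1 (t = -(-1 - 1)²/4 = -¼*(-2)² = -¼*4 = -1)
y = 25 (y = (-1 + 6)² = 5² = 25)
I = -1874/625 (I = -3 + 1/(25²) = -3 + 1/625 = -1874/625 ≈ -2.9984)
-I = -1*(-1874/625) = 1874/625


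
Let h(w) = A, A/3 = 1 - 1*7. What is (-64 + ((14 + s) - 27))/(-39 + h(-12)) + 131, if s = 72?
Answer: 7472/57 ≈ 131.09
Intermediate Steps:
A = -18 (A = 3*(1 - 1*7) = 3*(1 - 7) = 3*(-6) = -18)
h(w) = -18
(-64 + ((14 + s) - 27))/(-39 + h(-12)) + 131 = (-64 + ((14 + 72) - 27))/(-39 - 18) + 131 = (-64 + (86 - 27))/(-57) + 131 = (-64 + 59)*(-1/57) + 131 = -5*(-1/57) + 131 = 5/57 + 131 = 7472/57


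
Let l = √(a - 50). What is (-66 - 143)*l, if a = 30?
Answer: -418*I*√5 ≈ -934.68*I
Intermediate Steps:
l = 2*I*√5 (l = √(30 - 50) = √(-20) = 2*I*√5 ≈ 4.4721*I)
(-66 - 143)*l = (-66 - 143)*(2*I*√5) = -418*I*√5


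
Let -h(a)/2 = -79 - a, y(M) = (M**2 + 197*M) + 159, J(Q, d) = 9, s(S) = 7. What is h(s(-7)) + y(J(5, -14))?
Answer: 2185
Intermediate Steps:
y(M) = 159 + M**2 + 197*M
h(a) = 158 + 2*a (h(a) = -2*(-79 - a) = 158 + 2*a)
h(s(-7)) + y(J(5, -14)) = (158 + 2*7) + (159 + 9**2 + 197*9) = (158 + 14) + (159 + 81 + 1773) = 172 + 2013 = 2185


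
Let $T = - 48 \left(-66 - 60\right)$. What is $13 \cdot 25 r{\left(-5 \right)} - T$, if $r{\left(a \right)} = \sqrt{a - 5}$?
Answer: $-6048 + 325 i \sqrt{10} \approx -6048.0 + 1027.7 i$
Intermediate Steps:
$T = 6048$ ($T = \left(-48\right) \left(-126\right) = 6048$)
$r{\left(a \right)} = \sqrt{-5 + a}$
$13 \cdot 25 r{\left(-5 \right)} - T = 13 \cdot 25 \sqrt{-5 - 5} - 6048 = 325 \sqrt{-10} - 6048 = 325 i \sqrt{10} - 6048 = -6048 + 325 i \sqrt{10}$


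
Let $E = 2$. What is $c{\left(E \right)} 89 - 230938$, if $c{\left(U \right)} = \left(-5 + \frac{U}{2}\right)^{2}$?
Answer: $-229514$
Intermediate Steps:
$c{\left(U \right)} = \left(-5 + \frac{U}{2}\right)^{2}$ ($c{\left(U \right)} = \left(-5 + U \frac{1}{2}\right)^{2} = \left(-5 + \frac{U}{2}\right)^{2}$)
$c{\left(E \right)} 89 - 230938 = \frac{\left(-10 + 2\right)^{2}}{4} \cdot 89 - 230938 = \frac{\left(-8\right)^{2}}{4} \cdot 89 - 230938 = \frac{1}{4} \cdot 64 \cdot 89 - 230938 = 16 \cdot 89 - 230938 = 1424 - 230938 = -229514$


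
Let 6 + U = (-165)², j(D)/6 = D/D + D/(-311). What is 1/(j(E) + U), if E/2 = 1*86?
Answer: 311/8465943 ≈ 3.6735e-5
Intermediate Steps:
E = 172 (E = 2*(1*86) = 2*86 = 172)
j(D) = 6 - 6*D/311 (j(D) = 6*(D/D + D/(-311)) = 6*(1 + D*(-1/311)) = 6*(1 - D/311) = 6 - 6*D/311)
U = 27219 (U = -6 + (-165)² = -6 + 27225 = 27219)
1/(j(E) + U) = 1/((6 - 6/311*172) + 27219) = 1/((6 - 1032/311) + 27219) = 1/(834/311 + 27219) = 1/(8465943/311) = 311/8465943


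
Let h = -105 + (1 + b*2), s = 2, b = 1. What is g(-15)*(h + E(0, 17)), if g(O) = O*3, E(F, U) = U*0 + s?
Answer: 4500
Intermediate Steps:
E(F, U) = 2 (E(F, U) = U*0 + 2 = 0 + 2 = 2)
g(O) = 3*O
h = -102 (h = -105 + (1 + 1*2) = -105 + (1 + 2) = -105 + 3 = -102)
g(-15)*(h + E(0, 17)) = (3*(-15))*(-102 + 2) = -45*(-100) = 4500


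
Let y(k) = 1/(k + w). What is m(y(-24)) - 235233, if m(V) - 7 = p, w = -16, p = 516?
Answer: -234710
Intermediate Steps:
y(k) = 1/(-16 + k) (y(k) = 1/(k - 16) = 1/(-16 + k))
m(V) = 523 (m(V) = 7 + 516 = 523)
m(y(-24)) - 235233 = 523 - 235233 = -234710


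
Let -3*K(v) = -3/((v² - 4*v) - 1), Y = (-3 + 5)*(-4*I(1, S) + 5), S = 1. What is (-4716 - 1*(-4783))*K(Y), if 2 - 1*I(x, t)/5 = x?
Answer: 67/1019 ≈ 0.065751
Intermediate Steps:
I(x, t) = 10 - 5*x
Y = -30 (Y = (-3 + 5)*(-4*(10 - 5*1) + 5) = 2*(-4*(10 - 5) + 5) = 2*(-4*5 + 5) = 2*(-20 + 5) = 2*(-15) = -30)
K(v) = 1/(-1 + v² - 4*v) (K(v) = -(-1)/((v² - 4*v) - 1) = -(-1)/(-1 + v² - 4*v) = 1/(-1 + v² - 4*v))
(-4716 - 1*(-4783))*K(Y) = (-4716 - 1*(-4783))/(-1 + (-30)² - 4*(-30)) = (-4716 + 4783)/(-1 + 900 + 120) = 67/1019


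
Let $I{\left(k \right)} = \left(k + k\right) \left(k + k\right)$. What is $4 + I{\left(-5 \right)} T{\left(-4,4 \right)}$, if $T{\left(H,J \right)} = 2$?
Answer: $204$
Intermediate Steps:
$I{\left(k \right)} = 4 k^{2}$ ($I{\left(k \right)} = 2 k 2 k = 4 k^{2}$)
$4 + I{\left(-5 \right)} T{\left(-4,4 \right)} = 4 + 4 \left(-5\right)^{2} \cdot 2 = 4 + 4 \cdot 25 \cdot 2 = 4 + 100 \cdot 2 = 4 + 200 = 204$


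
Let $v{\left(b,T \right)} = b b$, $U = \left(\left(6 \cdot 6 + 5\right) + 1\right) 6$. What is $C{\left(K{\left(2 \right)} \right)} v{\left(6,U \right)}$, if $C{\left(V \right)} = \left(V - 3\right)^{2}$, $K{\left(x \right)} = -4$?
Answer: $1764$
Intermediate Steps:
$U = 252$ ($U = \left(\left(36 + 5\right) + 1\right) 6 = \left(41 + 1\right) 6 = 42 \cdot 6 = 252$)
$C{\left(V \right)} = \left(-3 + V\right)^{2}$
$v{\left(b,T \right)} = b^{2}$
$C{\left(K{\left(2 \right)} \right)} v{\left(6,U \right)} = \left(-3 - 4\right)^{2} \cdot 6^{2} = \left(-7\right)^{2} \cdot 36 = 49 \cdot 36 = 1764$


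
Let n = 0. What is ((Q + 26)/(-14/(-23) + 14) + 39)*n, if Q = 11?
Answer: 0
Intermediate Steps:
((Q + 26)/(-14/(-23) + 14) + 39)*n = ((11 + 26)/(-14/(-23) + 14) + 39)*0 = (37/(-14*(-1/23) + 14) + 39)*0 = (37/(14/23 + 14) + 39)*0 = (37/(336/23) + 39)*0 = (37*(23/336) + 39)*0 = (851/336 + 39)*0 = (13955/336)*0 = 0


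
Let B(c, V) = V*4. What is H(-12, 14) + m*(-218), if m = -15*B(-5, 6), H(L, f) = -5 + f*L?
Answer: 78307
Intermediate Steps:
B(c, V) = 4*V
H(L, f) = -5 + L*f
m = -360 (m = -60*6 = -15*24 = -360)
H(-12, 14) + m*(-218) = (-5 - 12*14) - 360*(-218) = (-5 - 168) + 78480 = -173 + 78480 = 78307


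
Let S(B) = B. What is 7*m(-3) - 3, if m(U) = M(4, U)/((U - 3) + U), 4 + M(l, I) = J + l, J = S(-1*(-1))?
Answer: -34/9 ≈ -3.7778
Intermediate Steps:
J = 1 (J = -1*(-1) = 1)
M(l, I) = -3 + l (M(l, I) = -4 + (1 + l) = -3 + l)
m(U) = 1/(-3 + 2*U) (m(U) = (-3 + 4)/((U - 3) + U) = 1/((-3 + U) + U) = 1/(-3 + 2*U))
7*m(-3) - 3 = 7/(-3 + 2*(-3)) - 3 = 7/(-3 - 6) - 3 = 7/(-9) - 3 = 7*(-⅑) - 3 = -7/9 - 3 = -34/9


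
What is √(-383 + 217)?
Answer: I*√166 ≈ 12.884*I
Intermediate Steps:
√(-383 + 217) = √(-166) = I*√166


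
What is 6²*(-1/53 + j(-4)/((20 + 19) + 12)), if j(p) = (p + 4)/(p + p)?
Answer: -36/53 ≈ -0.67924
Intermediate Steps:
j(p) = (4 + p)/(2*p) (j(p) = (4 + p)/((2*p)) = (4 + p)*(1/(2*p)) = (4 + p)/(2*p))
6²*(-1/53 + j(-4)/((20 + 19) + 12)) = 6²*(-1/53 + ((½)*(4 - 4)/(-4))/((20 + 19) + 12)) = 36*(-1*1/53 + ((½)*(-¼)*0)/(39 + 12)) = 36*(-1/53 + 0/51) = 36*(-1/53 + 0*(1/51)) = 36*(-1/53 + 0) = 36*(-1/53) = -36/53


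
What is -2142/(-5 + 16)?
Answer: -2142/11 ≈ -194.73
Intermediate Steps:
-2142/(-5 + 16) = -2142/11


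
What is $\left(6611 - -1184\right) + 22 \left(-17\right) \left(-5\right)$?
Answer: $9665$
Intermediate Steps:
$\left(6611 - -1184\right) + 22 \left(-17\right) \left(-5\right) = \left(6611 + 1184\right) - -1870 = 7795 + 1870 = 9665$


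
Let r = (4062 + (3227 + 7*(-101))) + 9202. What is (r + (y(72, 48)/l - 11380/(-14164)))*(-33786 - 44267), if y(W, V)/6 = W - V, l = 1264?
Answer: -344655275821000/279739 ≈ -1.2321e+9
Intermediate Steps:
y(W, V) = -6*V + 6*W (y(W, V) = 6*(W - V) = -6*V + 6*W)
r = 15784 (r = (4062 + (3227 - 707)) + 9202 = (4062 + 2520) + 9202 = 6582 + 9202 = 15784)
(r + (y(72, 48)/l - 11380/(-14164)))*(-33786 - 44267) = (15784 + ((-6*48 + 6*72)/1264 - 11380/(-14164)))*(-33786 - 44267) = (15784 + ((-288 + 432)*(1/1264) - 11380*(-1/14164)))*(-78053) = (15784 + (144*(1/1264) + 2845/3541))*(-78053) = (15784 + (9/79 + 2845/3541))*(-78053) = (15784 + 256624/279739)*(-78053) = (4415657000/279739)*(-78053) = -344655275821000/279739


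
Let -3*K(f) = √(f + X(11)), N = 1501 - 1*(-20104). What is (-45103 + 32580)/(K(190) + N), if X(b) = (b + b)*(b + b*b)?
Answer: -2435034735/4200981131 - 37569*√3094/4200981131 ≈ -0.58013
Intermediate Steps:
N = 21605 (N = 1501 + 20104 = 21605)
X(b) = 2*b*(b + b²) (X(b) = (2*b)*(b + b²) = 2*b*(b + b²))
K(f) = -√(2904 + f)/3 (K(f) = -√(f + 2*11²*(1 + 11))/3 = -√(f + 2*121*12)/3 = -√(f + 2904)/3 = -√(2904 + f)/3)
(-45103 + 32580)/(K(190) + N) = (-45103 + 32580)/(-√(2904 + 190)/3 + 21605) = -12523/(-√3094/3 + 21605) = -12523/(21605 - √3094/3)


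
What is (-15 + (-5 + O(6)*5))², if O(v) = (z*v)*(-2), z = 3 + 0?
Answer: 40000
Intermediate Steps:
z = 3
O(v) = -6*v (O(v) = (3*v)*(-2) = -6*v)
(-15 + (-5 + O(6)*5))² = (-15 + (-5 - 6*6*5))² = (-15 + (-5 - 36*5))² = (-15 + (-5 - 180))² = (-15 - 185)² = (-200)² = 40000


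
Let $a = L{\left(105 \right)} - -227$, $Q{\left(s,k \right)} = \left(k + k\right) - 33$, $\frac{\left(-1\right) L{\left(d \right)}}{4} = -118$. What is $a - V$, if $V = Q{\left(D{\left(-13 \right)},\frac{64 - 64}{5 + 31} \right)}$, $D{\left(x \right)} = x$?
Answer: $732$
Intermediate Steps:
$L{\left(d \right)} = 472$ ($L{\left(d \right)} = \left(-4\right) \left(-118\right) = 472$)
$Q{\left(s,k \right)} = -33 + 2 k$ ($Q{\left(s,k \right)} = 2 k - 33 = -33 + 2 k$)
$a = 699$ ($a = 472 - -227 = 472 + 227 = 699$)
$V = -33$ ($V = -33 + 2 \frac{64 - 64}{5 + 31} = -33 + 2 \cdot \frac{0}{36} = -33 + 2 \cdot 0 \cdot \frac{1}{36} = -33 + 2 \cdot 0 = -33 + 0 = -33$)
$a - V = 699 - -33 = 699 + 33 = 732$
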